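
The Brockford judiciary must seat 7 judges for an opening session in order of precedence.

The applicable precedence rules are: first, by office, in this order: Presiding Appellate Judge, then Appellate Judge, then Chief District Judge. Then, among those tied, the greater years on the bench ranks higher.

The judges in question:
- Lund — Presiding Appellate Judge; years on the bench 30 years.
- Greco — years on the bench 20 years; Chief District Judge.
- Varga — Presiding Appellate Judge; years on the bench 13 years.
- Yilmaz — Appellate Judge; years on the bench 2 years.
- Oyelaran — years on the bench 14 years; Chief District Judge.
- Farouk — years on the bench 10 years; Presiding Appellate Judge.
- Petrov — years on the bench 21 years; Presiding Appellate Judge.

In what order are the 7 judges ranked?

By office: Lund, Petrov, Varga and Farouk (Presiding Appellate Judge); then Yilmaz (Appellate Judge); then Greco and Oyelaran (Chief District Judge).
Among Lund, Petrov, Varga and Farouk, by years on the bench (higher first): Lund (30 years) before Petrov (21 years) before Varga (13 years) before Farouk (10 years).
Among Greco and Oyelaran, by years on the bench (higher first): Greco (20 years) before Oyelaran (14 years).
Full order: Lund, Petrov, Varga, Farouk, Yilmaz, Greco, Oyelaran.

Lund, Petrov, Varga, Farouk, Yilmaz, Greco, Oyelaran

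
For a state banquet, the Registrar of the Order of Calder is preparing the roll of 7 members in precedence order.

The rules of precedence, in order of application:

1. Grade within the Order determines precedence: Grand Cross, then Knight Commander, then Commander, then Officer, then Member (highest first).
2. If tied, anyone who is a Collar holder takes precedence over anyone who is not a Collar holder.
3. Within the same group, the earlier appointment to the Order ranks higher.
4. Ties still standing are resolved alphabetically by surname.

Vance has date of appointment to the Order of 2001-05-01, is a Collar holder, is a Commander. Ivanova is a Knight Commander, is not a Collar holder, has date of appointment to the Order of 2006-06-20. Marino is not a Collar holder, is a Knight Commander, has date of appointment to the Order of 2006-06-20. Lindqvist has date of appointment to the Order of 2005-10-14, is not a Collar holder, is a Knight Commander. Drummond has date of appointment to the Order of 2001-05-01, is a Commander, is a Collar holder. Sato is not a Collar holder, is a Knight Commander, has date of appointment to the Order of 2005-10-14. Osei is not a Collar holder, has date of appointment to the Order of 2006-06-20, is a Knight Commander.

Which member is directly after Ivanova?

Marino

By grade within the Order: Lindqvist, Sato, Ivanova, Marino and Osei (Knight Commander); then Drummond and Vance (Commander).
Lindqvist, Sato, Ivanova, Marino and Osei are each not a Collar holder, so the next rule applies.
Among Lindqvist, Sato, Ivanova, Marino and Osei, by date of appointment to the Order (earlier first): Lindqvist and Sato (2005-10-14) before Ivanova, Marino and Osei (2006-06-20).
Among Lindqvist and Sato, alphabetically by surname: Lindqvist before Sato.
Among Ivanova, Marino and Osei, alphabetically by surname: Ivanova before Marino before Osei.
Drummond and Vance are each a Collar holder, so the next rule applies.
Drummond and Vance both have date of appointment to the Order 2001-05-01, so the next rule applies.
Among Drummond and Vance, alphabetically by surname: Drummond before Vance.
Order: Lindqvist, Sato, Ivanova, Marino, Osei, Drummond, Vance.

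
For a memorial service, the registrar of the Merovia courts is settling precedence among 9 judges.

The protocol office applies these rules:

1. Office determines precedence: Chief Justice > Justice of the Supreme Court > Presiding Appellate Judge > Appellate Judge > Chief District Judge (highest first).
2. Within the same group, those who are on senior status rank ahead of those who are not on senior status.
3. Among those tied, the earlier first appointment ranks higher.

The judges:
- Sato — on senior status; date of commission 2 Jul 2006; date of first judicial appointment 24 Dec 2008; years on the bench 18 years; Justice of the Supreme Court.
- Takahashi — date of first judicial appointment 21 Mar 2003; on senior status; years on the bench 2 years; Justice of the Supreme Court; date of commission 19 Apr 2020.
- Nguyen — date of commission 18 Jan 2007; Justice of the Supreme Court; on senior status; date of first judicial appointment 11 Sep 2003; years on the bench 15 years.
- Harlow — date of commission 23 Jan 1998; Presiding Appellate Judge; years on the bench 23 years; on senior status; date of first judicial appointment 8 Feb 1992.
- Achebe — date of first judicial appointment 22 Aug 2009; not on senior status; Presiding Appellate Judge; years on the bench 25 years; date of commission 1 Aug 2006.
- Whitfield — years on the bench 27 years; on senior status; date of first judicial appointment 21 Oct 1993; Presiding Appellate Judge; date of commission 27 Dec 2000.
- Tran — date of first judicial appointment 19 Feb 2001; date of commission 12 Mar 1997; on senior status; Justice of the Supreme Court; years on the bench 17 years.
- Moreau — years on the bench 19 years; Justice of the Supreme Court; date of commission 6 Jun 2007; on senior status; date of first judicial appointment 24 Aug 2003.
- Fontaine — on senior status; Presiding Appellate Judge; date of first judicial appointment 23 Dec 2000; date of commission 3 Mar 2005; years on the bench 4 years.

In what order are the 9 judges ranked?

Tran, Takahashi, Moreau, Nguyen, Sato, Harlow, Whitfield, Fontaine, Achebe

By office: Tran, Takahashi, Moreau, Nguyen and Sato (Justice of the Supreme Court); then Harlow, Whitfield, Fontaine and Achebe (Presiding Appellate Judge).
Tran, Takahashi, Moreau, Nguyen and Sato are each on senior status, so the next rule applies.
Among Tran, Takahashi, Moreau, Nguyen and Sato, by date of first judicial appointment (earlier first): Tran (19 Feb 2001) before Takahashi (21 Mar 2003) before Moreau (24 Aug 2003) before Nguyen (11 Sep 2003) before Sato (24 Dec 2008).
Among Harlow, Whitfield, Fontaine and Achebe, on senior status before not on senior status: Harlow, Whitfield and Fontaine (on senior status) before Achebe (not on senior status).
Among Harlow, Whitfield and Fontaine, by date of first judicial appointment (earlier first): Harlow (8 Feb 1992) before Whitfield (21 Oct 1993) before Fontaine (23 Dec 2000).
Full order: Tran, Takahashi, Moreau, Nguyen, Sato, Harlow, Whitfield, Fontaine, Achebe.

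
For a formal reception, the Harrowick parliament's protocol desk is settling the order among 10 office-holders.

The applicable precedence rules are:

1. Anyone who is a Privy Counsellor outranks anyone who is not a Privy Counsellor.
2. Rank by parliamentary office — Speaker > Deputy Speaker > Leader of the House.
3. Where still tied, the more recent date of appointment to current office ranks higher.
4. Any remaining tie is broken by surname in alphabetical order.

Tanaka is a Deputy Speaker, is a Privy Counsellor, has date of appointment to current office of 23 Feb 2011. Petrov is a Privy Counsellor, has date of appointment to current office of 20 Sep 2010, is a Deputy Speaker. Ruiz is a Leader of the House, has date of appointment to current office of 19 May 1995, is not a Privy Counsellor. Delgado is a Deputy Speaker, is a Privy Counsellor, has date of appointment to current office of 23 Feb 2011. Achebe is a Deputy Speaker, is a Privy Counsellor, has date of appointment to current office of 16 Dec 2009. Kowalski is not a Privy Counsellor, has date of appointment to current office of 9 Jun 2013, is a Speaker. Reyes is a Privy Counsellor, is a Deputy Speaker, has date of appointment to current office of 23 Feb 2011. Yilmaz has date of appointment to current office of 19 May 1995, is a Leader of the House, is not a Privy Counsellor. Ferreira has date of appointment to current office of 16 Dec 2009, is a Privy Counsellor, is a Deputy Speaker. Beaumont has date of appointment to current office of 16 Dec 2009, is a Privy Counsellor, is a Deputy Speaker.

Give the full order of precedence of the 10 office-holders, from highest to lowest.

Delgado, Reyes, Tanaka, Petrov, Achebe, Beaumont, Ferreira, Kowalski, Ruiz, Yilmaz

By the first rule: Delgado, Reyes, Tanaka, Petrov, Achebe, Beaumont and Ferreira (each a Privy Counsellor); then Kowalski, Ruiz and Yilmaz (each not a Privy Counsellor).
Delgado, Reyes, Tanaka, Petrov, Achebe, Beaumont and Ferreira are each Deputy Speaker, so the next rule applies.
Among Delgado, Reyes, Tanaka, Petrov, Achebe, Beaumont and Ferreira, by date of appointment to current office (later first): Delgado, Reyes and Tanaka (23 Feb 2011) before Petrov (20 Sep 2010) before Achebe, Beaumont and Ferreira (16 Dec 2009).
Among Delgado, Reyes and Tanaka, alphabetically by surname: Delgado before Reyes before Tanaka.
Among Achebe, Beaumont and Ferreira, alphabetically by surname: Achebe before Beaumont before Ferreira.
Among Kowalski, Ruiz and Yilmaz, by parliamentary office: Kowalski (Speaker) before Ruiz and Yilmaz (Leader of the House).
Ruiz and Yilmaz both have date of appointment to current office 19 May 1995, so the next rule applies.
Among Ruiz and Yilmaz, alphabetically by surname: Ruiz before Yilmaz.
Full order: Delgado, Reyes, Tanaka, Petrov, Achebe, Beaumont, Ferreira, Kowalski, Ruiz, Yilmaz.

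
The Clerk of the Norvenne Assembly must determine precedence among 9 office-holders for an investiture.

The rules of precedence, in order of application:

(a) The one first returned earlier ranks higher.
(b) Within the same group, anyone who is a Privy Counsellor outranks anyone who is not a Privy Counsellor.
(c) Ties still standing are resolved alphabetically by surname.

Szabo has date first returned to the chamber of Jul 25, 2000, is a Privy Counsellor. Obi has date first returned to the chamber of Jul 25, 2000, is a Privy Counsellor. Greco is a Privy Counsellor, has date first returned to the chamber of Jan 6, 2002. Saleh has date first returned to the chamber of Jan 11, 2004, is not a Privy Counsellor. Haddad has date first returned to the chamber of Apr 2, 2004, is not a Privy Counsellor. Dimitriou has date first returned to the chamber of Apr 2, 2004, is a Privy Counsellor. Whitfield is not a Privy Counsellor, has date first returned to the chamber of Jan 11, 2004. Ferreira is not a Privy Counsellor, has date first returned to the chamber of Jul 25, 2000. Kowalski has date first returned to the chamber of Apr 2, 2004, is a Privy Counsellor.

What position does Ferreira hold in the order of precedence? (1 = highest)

3

By date first returned to the chamber (earlier first): Obi, Szabo and Ferreira (each Jul 25, 2000); then Greco (Jan 6, 2002); then Saleh and Whitfield (both Jan 11, 2004); then Dimitriou, Kowalski and Haddad (each Apr 2, 2004).
Among Obi, Szabo and Ferreira, a Privy Counsellor before not a Privy Counsellor: Obi and Szabo (a Privy Counsellor) before Ferreira (not a Privy Counsellor).
Among Obi and Szabo, alphabetically by surname: Obi before Szabo.
Saleh and Whitfield are each not a Privy Counsellor, so the next rule applies.
Among Saleh and Whitfield, alphabetically by surname: Saleh before Whitfield.
Among Dimitriou, Kowalski and Haddad, a Privy Counsellor before not a Privy Counsellor: Dimitriou and Kowalski (a Privy Counsellor) before Haddad (not a Privy Counsellor).
Among Dimitriou and Kowalski, alphabetically by surname: Dimitriou before Kowalski.
Order: Obi, Szabo, Ferreira, Greco, Saleh, Whitfield, Dimitriou, Kowalski, Haddad. So position 3.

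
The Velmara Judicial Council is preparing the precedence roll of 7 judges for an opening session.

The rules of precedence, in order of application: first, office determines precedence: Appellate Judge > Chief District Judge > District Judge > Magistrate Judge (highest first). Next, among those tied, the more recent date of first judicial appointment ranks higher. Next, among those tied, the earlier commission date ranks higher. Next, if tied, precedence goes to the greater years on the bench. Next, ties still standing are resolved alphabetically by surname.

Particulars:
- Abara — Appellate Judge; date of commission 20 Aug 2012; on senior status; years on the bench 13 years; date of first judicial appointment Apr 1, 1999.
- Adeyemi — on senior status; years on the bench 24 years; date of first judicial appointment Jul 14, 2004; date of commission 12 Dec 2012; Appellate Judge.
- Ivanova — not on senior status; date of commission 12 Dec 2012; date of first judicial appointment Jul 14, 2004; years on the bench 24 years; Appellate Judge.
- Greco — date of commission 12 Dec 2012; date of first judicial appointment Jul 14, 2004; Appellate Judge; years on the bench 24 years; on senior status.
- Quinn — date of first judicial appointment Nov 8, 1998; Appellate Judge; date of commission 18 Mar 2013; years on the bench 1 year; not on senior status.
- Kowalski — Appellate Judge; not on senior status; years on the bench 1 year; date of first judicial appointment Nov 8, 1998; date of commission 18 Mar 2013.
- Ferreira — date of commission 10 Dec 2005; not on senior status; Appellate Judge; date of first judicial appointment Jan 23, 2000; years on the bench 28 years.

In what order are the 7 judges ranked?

By office: Adeyemi, Greco, Ivanova, Ferreira, Abara, Kowalski and Quinn (Appellate Judge).
Among Adeyemi, Greco, Ivanova, Ferreira, Abara, Kowalski and Quinn, by date of first judicial appointment (later first): Adeyemi, Greco and Ivanova (Jul 14, 2004) before Ferreira (Jan 23, 2000) before Abara (Apr 1, 1999) before Kowalski and Quinn (Nov 8, 1998).
Adeyemi, Greco and Ivanova all have date of commission 12 Dec 2012, so the next rule applies.
Adeyemi, Greco and Ivanova all have years on the bench 24 years, so the next rule applies.
Among Adeyemi, Greco and Ivanova, alphabetically by surname: Adeyemi before Greco before Ivanova.
Kowalski and Quinn both have date of commission 18 Mar 2013, so the next rule applies.
Kowalski and Quinn both have years on the bench 1 year, so the next rule applies.
Among Kowalski and Quinn, alphabetically by surname: Kowalski before Quinn.
Full order: Adeyemi, Greco, Ivanova, Ferreira, Abara, Kowalski, Quinn.

Adeyemi, Greco, Ivanova, Ferreira, Abara, Kowalski, Quinn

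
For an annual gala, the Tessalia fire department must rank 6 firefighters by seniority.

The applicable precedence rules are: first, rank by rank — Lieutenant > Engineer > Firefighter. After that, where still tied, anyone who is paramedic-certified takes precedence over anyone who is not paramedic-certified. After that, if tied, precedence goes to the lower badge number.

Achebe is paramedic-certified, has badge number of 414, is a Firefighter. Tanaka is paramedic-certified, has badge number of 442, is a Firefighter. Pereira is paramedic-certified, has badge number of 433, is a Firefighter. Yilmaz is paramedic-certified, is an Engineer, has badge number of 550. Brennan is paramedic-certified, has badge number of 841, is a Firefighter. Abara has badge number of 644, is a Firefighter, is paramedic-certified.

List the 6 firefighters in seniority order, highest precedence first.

By rank: Yilmaz (Engineer); then Achebe, Pereira, Tanaka, Abara and Brennan (Firefighter).
Achebe, Pereira, Tanaka, Abara and Brennan are each paramedic-certified, so the next rule applies.
Among Achebe, Pereira, Tanaka, Abara and Brennan, by badge number (lower first): Achebe (414) before Pereira (433) before Tanaka (442) before Abara (644) before Brennan (841).
Full order: Yilmaz, Achebe, Pereira, Tanaka, Abara, Brennan.

Yilmaz, Achebe, Pereira, Tanaka, Abara, Brennan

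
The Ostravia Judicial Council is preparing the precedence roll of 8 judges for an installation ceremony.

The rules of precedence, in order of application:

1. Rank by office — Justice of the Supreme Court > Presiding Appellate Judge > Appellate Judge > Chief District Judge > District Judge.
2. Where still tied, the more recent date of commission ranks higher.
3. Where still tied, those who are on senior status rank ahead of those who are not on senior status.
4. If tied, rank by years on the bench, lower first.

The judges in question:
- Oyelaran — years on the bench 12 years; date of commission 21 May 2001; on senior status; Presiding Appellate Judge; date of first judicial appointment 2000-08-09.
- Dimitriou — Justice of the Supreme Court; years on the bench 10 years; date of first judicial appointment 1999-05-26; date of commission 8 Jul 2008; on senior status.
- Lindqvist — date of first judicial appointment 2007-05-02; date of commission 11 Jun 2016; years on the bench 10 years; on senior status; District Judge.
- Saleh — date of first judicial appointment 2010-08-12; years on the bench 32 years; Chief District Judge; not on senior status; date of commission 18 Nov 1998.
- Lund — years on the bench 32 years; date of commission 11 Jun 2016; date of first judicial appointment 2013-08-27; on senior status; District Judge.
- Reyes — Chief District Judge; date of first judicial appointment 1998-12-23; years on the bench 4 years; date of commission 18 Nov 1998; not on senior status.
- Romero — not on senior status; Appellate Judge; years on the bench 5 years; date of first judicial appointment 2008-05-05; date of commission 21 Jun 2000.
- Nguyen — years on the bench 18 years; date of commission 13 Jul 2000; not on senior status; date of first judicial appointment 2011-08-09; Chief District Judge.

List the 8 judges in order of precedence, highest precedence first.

By office: Dimitriou (Justice of the Supreme Court); then Oyelaran (Presiding Appellate Judge); then Romero (Appellate Judge); then Nguyen, Reyes and Saleh (Chief District Judge); then Lindqvist and Lund (District Judge).
Among Nguyen, Reyes and Saleh, by date of commission (later first): Nguyen (13 Jul 2000) before Reyes and Saleh (18 Nov 1998).
Reyes and Saleh are each not on senior status, so the next rule applies.
Among Reyes and Saleh, by years on the bench (lower first): Reyes (4 years) before Saleh (32 years).
Lindqvist and Lund both have date of commission 11 Jun 2016, so the next rule applies.
Lindqvist and Lund are each on senior status, so the next rule applies.
Among Lindqvist and Lund, by years on the bench (lower first): Lindqvist (10 years) before Lund (32 years).
Full order: Dimitriou, Oyelaran, Romero, Nguyen, Reyes, Saleh, Lindqvist, Lund.

Dimitriou, Oyelaran, Romero, Nguyen, Reyes, Saleh, Lindqvist, Lund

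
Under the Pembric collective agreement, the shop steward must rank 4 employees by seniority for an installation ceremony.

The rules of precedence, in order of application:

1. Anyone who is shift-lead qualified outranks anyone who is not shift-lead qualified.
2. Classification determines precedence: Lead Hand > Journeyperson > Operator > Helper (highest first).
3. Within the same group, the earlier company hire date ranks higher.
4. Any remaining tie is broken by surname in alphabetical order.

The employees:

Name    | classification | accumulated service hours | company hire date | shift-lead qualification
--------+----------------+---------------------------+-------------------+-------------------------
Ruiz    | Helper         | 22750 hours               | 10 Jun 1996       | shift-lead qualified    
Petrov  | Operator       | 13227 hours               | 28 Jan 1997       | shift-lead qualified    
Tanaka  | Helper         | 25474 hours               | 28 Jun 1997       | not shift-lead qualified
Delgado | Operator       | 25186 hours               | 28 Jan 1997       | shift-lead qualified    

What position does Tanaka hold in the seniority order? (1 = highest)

By the first rule: Delgado, Petrov and Ruiz (each shift-lead qualified); then Tanaka (not shift-lead qualified).
Among Delgado, Petrov and Ruiz, by classification: Delgado and Petrov (Operator) before Ruiz (Helper).
Delgado and Petrov both have company hire date 28 Jan 1997, so the next rule applies.
Among Delgado and Petrov, alphabetically by surname: Delgado before Petrov.
Order: Delgado, Petrov, Ruiz, Tanaka. So position 4.

4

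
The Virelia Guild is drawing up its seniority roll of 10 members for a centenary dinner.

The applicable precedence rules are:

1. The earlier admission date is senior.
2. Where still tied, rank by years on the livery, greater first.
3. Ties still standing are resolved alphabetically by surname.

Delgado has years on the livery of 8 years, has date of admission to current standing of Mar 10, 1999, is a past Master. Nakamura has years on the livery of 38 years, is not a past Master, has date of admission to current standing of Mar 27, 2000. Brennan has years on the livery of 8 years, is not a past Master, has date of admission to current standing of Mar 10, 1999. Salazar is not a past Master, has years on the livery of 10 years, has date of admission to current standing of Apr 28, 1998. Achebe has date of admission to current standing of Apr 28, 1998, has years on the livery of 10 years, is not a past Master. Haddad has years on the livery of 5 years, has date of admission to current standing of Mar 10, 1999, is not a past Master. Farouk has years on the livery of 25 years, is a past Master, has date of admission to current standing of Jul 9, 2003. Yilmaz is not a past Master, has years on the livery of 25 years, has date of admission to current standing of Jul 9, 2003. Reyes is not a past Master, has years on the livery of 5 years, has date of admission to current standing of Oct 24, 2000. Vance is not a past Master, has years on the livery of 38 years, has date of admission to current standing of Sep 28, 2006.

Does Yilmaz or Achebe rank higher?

By date of admission to current standing (earlier first): Achebe and Salazar (both Apr 28, 1998); then Brennan, Delgado and Haddad (each Mar 10, 1999); then Nakamura (Mar 27, 2000); then Reyes (Oct 24, 2000); then Farouk and Yilmaz (both Jul 9, 2003); then Vance (Sep 28, 2006).
Achebe and Salazar both have years on the livery 10 years, so the next rule applies.
Among Achebe and Salazar, alphabetically by surname: Achebe before Salazar.
Among Brennan, Delgado and Haddad, by years on the livery (higher first): Brennan and Delgado (8 years) before Haddad (5 years).
Among Brennan and Delgado, alphabetically by surname: Brennan before Delgado.
Farouk and Yilmaz both have years on the livery 25 years, so the next rule applies.
Among Farouk and Yilmaz, alphabetically by surname: Farouk before Yilmaz.
So Achebe takes precedence.

Achebe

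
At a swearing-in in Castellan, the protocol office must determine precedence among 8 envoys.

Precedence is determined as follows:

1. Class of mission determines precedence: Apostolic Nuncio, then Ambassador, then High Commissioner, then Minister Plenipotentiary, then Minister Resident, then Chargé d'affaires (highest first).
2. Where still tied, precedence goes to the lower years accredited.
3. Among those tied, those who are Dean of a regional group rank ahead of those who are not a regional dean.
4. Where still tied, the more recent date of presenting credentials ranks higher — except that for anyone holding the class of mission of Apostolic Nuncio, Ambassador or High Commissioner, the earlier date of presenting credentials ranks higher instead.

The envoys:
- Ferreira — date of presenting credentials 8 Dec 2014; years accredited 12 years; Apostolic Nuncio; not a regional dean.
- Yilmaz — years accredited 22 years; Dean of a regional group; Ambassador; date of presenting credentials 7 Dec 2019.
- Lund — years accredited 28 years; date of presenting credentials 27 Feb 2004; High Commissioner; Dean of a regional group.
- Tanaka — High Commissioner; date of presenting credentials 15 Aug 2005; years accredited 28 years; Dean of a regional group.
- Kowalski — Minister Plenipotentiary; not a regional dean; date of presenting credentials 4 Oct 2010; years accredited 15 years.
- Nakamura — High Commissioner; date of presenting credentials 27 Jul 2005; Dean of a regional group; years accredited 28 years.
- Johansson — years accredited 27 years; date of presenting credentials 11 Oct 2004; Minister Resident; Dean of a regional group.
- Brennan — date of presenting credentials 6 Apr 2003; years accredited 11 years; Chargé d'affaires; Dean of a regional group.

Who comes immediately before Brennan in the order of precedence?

By class of mission: Ferreira (Apostolic Nuncio); then Yilmaz (Ambassador); then Lund, Nakamura and Tanaka (High Commissioner); then Kowalski (Minister Plenipotentiary); then Johansson (Minister Resident); then Brennan (Chargé d'affaires).
Lund, Nakamura and Tanaka all have years accredited 28 years, so the next rule applies.
Lund, Nakamura and Tanaka are each Dean of a regional group, so the next rule applies.
Among Lund, Nakamura and Tanaka, by date of presenting credentials (earlier first) (reversed rule for this group): Lund (27 Feb 2004) before Nakamura (27 Jul 2005) before Tanaka (15 Aug 2005).
Order: Ferreira, Yilmaz, Lund, Nakamura, Tanaka, Kowalski, Johansson, Brennan.

Johansson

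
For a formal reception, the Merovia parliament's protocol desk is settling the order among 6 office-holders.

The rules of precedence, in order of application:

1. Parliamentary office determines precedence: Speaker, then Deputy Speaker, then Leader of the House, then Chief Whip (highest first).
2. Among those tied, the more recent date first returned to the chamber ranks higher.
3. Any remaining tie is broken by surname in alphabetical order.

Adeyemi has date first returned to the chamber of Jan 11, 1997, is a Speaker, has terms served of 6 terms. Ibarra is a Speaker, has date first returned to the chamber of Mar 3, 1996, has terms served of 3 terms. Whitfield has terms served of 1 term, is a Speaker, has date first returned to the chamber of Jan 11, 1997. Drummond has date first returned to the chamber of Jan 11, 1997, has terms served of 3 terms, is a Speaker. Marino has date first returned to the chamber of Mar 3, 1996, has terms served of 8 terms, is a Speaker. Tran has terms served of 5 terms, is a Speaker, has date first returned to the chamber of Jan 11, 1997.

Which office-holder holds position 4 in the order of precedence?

Whitfield

By parliamentary office: Adeyemi, Drummond, Tran, Whitfield, Ibarra and Marino (Speaker).
Among Adeyemi, Drummond, Tran, Whitfield, Ibarra and Marino, by date first returned to the chamber (later first): Adeyemi, Drummond, Tran and Whitfield (Jan 11, 1997) before Ibarra and Marino (Mar 3, 1996).
Among Adeyemi, Drummond, Tran and Whitfield, alphabetically by surname: Adeyemi before Drummond before Tran before Whitfield.
Among Ibarra and Marino, alphabetically by surname: Ibarra before Marino.
Order: Adeyemi, Drummond, Tran, Whitfield, Ibarra, Marino.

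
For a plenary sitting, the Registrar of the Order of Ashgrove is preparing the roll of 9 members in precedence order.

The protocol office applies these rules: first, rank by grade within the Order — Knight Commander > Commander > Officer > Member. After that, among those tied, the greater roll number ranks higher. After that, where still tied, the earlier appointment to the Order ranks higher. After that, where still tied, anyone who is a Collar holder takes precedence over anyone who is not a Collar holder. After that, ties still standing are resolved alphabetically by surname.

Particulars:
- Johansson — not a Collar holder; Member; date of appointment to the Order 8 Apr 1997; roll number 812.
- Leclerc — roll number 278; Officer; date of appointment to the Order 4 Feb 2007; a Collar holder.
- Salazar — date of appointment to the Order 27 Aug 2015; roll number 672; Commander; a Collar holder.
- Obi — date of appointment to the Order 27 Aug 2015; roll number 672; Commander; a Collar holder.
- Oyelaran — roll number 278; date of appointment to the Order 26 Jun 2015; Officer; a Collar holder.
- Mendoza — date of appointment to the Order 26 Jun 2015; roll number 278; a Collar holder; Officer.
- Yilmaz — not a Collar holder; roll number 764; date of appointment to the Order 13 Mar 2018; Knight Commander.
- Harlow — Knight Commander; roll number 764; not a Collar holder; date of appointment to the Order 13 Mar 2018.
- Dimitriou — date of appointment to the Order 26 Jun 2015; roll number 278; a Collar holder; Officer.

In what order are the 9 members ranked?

By grade within the Order: Harlow and Yilmaz (Knight Commander); then Obi and Salazar (Commander); then Leclerc, Dimitriou, Mendoza and Oyelaran (Officer); then Johansson (Member).
Harlow and Yilmaz both have roll number 764, so the next rule applies.
Harlow and Yilmaz both have date of appointment to the Order 13 Mar 2018, so the next rule applies.
Harlow and Yilmaz are each not a Collar holder, so the next rule applies.
Among Harlow and Yilmaz, alphabetically by surname: Harlow before Yilmaz.
Obi and Salazar both have roll number 672, so the next rule applies.
Obi and Salazar both have date of appointment to the Order 27 Aug 2015, so the next rule applies.
Obi and Salazar are each a Collar holder, so the next rule applies.
Among Obi and Salazar, alphabetically by surname: Obi before Salazar.
Leclerc, Dimitriou, Mendoza and Oyelaran all have roll number 278, so the next rule applies.
Among Leclerc, Dimitriou, Mendoza and Oyelaran, by date of appointment to the Order (earlier first): Leclerc (4 Feb 2007) before Dimitriou, Mendoza and Oyelaran (26 Jun 2015).
Dimitriou, Mendoza and Oyelaran are each a Collar holder, so the next rule applies.
Among Dimitriou, Mendoza and Oyelaran, alphabetically by surname: Dimitriou before Mendoza before Oyelaran.
Full order: Harlow, Yilmaz, Obi, Salazar, Leclerc, Dimitriou, Mendoza, Oyelaran, Johansson.

Harlow, Yilmaz, Obi, Salazar, Leclerc, Dimitriou, Mendoza, Oyelaran, Johansson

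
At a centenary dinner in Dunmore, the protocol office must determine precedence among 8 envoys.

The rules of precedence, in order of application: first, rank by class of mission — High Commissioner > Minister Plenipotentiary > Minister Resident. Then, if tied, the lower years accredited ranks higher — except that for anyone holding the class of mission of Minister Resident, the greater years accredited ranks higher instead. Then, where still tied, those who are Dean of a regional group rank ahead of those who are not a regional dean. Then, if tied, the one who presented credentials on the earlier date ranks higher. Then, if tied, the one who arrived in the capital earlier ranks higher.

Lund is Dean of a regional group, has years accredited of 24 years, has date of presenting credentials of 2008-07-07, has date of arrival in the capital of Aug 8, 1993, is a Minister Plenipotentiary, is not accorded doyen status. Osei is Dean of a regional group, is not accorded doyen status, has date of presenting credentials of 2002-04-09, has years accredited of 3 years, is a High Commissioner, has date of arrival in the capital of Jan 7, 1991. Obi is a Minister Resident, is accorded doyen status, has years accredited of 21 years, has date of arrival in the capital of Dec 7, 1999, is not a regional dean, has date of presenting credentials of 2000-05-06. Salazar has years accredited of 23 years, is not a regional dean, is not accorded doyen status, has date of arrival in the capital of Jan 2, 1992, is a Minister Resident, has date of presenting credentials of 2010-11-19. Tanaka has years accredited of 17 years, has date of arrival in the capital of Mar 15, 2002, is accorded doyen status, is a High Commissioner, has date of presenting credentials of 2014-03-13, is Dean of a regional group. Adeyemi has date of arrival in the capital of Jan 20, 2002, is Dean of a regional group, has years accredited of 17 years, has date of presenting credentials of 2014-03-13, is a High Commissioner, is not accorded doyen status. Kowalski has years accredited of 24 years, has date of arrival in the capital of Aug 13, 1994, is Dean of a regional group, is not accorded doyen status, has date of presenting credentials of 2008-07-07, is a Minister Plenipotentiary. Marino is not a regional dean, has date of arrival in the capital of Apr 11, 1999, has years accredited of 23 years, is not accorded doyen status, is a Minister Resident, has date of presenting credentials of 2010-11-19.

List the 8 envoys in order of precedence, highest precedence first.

Osei, Adeyemi, Tanaka, Lund, Kowalski, Salazar, Marino, Obi

By class of mission: Osei, Adeyemi and Tanaka (High Commissioner); then Lund and Kowalski (Minister Plenipotentiary); then Salazar, Marino and Obi (Minister Resident).
Among Osei, Adeyemi and Tanaka, by years accredited (lower first): Osei (3 years) before Adeyemi and Tanaka (17 years).
Adeyemi and Tanaka are each Dean of a regional group, so the next rule applies.
Adeyemi and Tanaka both have date of presenting credentials 2014-03-13, so the next rule applies.
Among Adeyemi and Tanaka, by date of arrival in the capital (earlier first): Adeyemi (Jan 20, 2002) before Tanaka (Mar 15, 2002).
Lund and Kowalski both have years accredited 24 years, so the next rule applies.
Lund and Kowalski are each Dean of a regional group, so the next rule applies.
Lund and Kowalski both have date of presenting credentials 2008-07-07, so the next rule applies.
Among Lund and Kowalski, by date of arrival in the capital (earlier first): Lund (Aug 8, 1993) before Kowalski (Aug 13, 1994).
Among Salazar, Marino and Obi, by years accredited (higher first) (reversed rule for this group): Salazar and Marino (23 years) before Obi (21 years).
Salazar and Marino are each not a regional dean, so the next rule applies.
Salazar and Marino both have date of presenting credentials 2010-11-19, so the next rule applies.
Among Salazar and Marino, by date of arrival in the capital (earlier first): Salazar (Jan 2, 1992) before Marino (Apr 11, 1999).
Full order: Osei, Adeyemi, Tanaka, Lund, Kowalski, Salazar, Marino, Obi.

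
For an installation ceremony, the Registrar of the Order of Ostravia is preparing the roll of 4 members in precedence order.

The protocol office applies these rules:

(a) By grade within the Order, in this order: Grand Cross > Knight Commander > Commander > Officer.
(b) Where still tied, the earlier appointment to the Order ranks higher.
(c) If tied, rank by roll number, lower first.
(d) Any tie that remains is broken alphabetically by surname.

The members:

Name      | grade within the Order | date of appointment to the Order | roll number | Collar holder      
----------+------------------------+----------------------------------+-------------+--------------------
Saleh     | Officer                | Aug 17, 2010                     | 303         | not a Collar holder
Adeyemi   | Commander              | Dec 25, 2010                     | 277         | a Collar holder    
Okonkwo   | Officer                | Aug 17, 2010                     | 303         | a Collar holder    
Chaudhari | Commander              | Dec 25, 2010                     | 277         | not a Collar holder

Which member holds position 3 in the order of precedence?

Okonkwo

By grade within the Order: Adeyemi and Chaudhari (Commander); then Okonkwo and Saleh (Officer).
Adeyemi and Chaudhari both have date of appointment to the Order Dec 25, 2010, so the next rule applies.
Adeyemi and Chaudhari both have roll number 277, so the next rule applies.
Among Adeyemi and Chaudhari, alphabetically by surname: Adeyemi before Chaudhari.
Okonkwo and Saleh both have date of appointment to the Order Aug 17, 2010, so the next rule applies.
Okonkwo and Saleh both have roll number 303, so the next rule applies.
Among Okonkwo and Saleh, alphabetically by surname: Okonkwo before Saleh.
Order: Adeyemi, Chaudhari, Okonkwo, Saleh.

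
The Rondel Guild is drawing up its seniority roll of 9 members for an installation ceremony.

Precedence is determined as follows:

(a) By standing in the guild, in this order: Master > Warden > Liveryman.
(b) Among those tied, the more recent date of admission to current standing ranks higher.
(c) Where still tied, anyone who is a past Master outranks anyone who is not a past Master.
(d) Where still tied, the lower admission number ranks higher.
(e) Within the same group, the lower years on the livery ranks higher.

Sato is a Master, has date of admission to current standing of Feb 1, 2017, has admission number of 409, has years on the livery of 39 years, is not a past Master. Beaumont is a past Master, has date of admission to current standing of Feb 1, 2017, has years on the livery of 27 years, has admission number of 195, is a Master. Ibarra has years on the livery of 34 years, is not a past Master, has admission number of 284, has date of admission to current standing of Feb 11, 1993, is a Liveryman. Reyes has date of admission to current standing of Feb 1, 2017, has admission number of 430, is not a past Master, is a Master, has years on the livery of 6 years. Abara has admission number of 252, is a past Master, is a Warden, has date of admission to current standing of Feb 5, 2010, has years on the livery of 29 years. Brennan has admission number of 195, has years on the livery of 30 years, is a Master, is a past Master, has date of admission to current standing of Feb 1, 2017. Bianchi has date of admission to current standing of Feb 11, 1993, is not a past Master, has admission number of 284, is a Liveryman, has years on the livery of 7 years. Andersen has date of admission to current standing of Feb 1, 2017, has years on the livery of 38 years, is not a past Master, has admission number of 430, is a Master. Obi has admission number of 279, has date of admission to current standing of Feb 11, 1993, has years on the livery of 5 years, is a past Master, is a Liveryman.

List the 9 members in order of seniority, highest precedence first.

By standing in the guild: Beaumont, Brennan, Sato, Reyes and Andersen (Master); then Abara (Warden); then Obi, Bianchi and Ibarra (Liveryman).
Beaumont, Brennan, Sato, Reyes and Andersen all have date of admission to current standing Feb 1, 2017, so the next rule applies.
Among Beaumont, Brennan, Sato, Reyes and Andersen, a past Master before not a past Master: Beaumont and Brennan (a past Master) before Sato, Reyes and Andersen (not a past Master).
Beaumont and Brennan both have admission number 195, so the next rule applies.
Among Beaumont and Brennan, by years on the livery (lower first): Beaumont (27 years) before Brennan (30 years).
Among Sato, Reyes and Andersen, by admission number (lower first): Sato (409) before Reyes and Andersen (430).
Among Reyes and Andersen, by years on the livery (lower first): Reyes (6 years) before Andersen (38 years).
Obi, Bianchi and Ibarra all have date of admission to current standing Feb 11, 1993, so the next rule applies.
Among Obi, Bianchi and Ibarra, a past Master before not a past Master: Obi (a past Master) before Bianchi and Ibarra (not a past Master).
Bianchi and Ibarra both have admission number 284, so the next rule applies.
Among Bianchi and Ibarra, by years on the livery (lower first): Bianchi (7 years) before Ibarra (34 years).
Full order: Beaumont, Brennan, Sato, Reyes, Andersen, Abara, Obi, Bianchi, Ibarra.

Beaumont, Brennan, Sato, Reyes, Andersen, Abara, Obi, Bianchi, Ibarra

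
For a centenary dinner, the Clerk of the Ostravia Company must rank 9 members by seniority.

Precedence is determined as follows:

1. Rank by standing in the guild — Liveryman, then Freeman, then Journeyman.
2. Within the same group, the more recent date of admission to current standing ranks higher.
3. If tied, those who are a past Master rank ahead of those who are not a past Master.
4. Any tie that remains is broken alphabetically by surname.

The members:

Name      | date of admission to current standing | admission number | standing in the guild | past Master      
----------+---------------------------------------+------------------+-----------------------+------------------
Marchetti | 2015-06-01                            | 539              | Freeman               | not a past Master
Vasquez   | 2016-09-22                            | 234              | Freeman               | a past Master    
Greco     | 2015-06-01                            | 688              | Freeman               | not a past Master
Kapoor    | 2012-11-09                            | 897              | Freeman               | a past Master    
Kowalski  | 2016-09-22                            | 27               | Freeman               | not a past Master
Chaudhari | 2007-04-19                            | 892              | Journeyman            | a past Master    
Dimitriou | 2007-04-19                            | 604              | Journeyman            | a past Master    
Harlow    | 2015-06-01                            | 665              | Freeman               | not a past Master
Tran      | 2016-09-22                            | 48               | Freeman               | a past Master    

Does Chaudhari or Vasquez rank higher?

By standing in the guild: Tran, Vasquez, Kowalski, Greco, Harlow, Marchetti and Kapoor (Freeman); then Chaudhari and Dimitriou (Journeyman).
Among Tran, Vasquez, Kowalski, Greco, Harlow, Marchetti and Kapoor, by date of admission to current standing (later first): Tran, Vasquez and Kowalski (2016-09-22) before Greco, Harlow and Marchetti (2015-06-01) before Kapoor (2012-11-09).
Among Tran, Vasquez and Kowalski, a past Master before not a past Master: Tran and Vasquez (a past Master) before Kowalski (not a past Master).
Among Tran and Vasquez, alphabetically by surname: Tran before Vasquez.
Greco, Harlow and Marchetti are each not a past Master, so the next rule applies.
Among Greco, Harlow and Marchetti, alphabetically by surname: Greco before Harlow before Marchetti.
Chaudhari and Dimitriou both have date of admission to current standing 2007-04-19, so the next rule applies.
Chaudhari and Dimitriou are each a past Master, so the next rule applies.
Among Chaudhari and Dimitriou, alphabetically by surname: Chaudhari before Dimitriou.
So Vasquez takes precedence.

Vasquez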